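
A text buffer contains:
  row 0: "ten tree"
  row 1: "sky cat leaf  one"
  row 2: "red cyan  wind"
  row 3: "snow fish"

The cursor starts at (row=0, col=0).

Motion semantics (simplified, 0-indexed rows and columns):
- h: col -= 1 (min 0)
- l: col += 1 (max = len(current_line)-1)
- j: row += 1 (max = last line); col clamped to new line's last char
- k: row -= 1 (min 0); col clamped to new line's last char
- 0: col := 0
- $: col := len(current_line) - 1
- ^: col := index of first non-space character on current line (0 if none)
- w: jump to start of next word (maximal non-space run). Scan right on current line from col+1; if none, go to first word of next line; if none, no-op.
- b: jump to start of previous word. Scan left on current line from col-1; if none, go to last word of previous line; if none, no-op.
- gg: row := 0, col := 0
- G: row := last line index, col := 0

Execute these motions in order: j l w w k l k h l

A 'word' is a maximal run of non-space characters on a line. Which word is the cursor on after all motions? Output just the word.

Answer: tree

Derivation:
After 1 (j): row=1 col=0 char='s'
After 2 (l): row=1 col=1 char='k'
After 3 (w): row=1 col=4 char='c'
After 4 (w): row=1 col=8 char='l'
After 5 (k): row=0 col=7 char='e'
After 6 (l): row=0 col=7 char='e'
After 7 (k): row=0 col=7 char='e'
After 8 (h): row=0 col=6 char='e'
After 9 (l): row=0 col=7 char='e'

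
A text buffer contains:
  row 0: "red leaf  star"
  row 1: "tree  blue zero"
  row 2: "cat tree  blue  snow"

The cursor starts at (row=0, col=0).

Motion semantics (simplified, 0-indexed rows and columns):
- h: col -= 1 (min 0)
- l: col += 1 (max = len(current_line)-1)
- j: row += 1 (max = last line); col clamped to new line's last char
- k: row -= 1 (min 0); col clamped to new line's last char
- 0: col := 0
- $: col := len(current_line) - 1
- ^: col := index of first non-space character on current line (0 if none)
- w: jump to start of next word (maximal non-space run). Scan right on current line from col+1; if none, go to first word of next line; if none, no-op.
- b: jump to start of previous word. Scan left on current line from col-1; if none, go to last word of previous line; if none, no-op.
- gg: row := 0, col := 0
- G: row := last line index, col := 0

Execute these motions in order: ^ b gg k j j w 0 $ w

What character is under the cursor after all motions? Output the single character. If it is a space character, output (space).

After 1 (^): row=0 col=0 char='r'
After 2 (b): row=0 col=0 char='r'
After 3 (gg): row=0 col=0 char='r'
After 4 (k): row=0 col=0 char='r'
After 5 (j): row=1 col=0 char='t'
After 6 (j): row=2 col=0 char='c'
After 7 (w): row=2 col=4 char='t'
After 8 (0): row=2 col=0 char='c'
After 9 ($): row=2 col=19 char='w'
After 10 (w): row=2 col=19 char='w'

Answer: w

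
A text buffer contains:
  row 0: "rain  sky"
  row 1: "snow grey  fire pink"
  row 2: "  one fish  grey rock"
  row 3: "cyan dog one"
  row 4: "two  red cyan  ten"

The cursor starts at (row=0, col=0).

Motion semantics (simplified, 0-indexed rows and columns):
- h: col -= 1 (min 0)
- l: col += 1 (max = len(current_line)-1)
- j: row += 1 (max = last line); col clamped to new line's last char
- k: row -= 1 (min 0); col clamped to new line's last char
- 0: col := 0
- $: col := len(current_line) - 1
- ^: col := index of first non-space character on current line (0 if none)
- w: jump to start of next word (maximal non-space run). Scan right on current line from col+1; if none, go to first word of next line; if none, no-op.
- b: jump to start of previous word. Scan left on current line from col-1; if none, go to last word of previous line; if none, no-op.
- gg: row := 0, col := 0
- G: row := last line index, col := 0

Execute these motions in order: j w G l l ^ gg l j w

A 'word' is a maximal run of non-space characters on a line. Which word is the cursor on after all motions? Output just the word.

After 1 (j): row=1 col=0 char='s'
After 2 (w): row=1 col=5 char='g'
After 3 (G): row=4 col=0 char='t'
After 4 (l): row=4 col=1 char='w'
After 5 (l): row=4 col=2 char='o'
After 6 (^): row=4 col=0 char='t'
After 7 (gg): row=0 col=0 char='r'
After 8 (l): row=0 col=1 char='a'
After 9 (j): row=1 col=1 char='n'
After 10 (w): row=1 col=5 char='g'

Answer: grey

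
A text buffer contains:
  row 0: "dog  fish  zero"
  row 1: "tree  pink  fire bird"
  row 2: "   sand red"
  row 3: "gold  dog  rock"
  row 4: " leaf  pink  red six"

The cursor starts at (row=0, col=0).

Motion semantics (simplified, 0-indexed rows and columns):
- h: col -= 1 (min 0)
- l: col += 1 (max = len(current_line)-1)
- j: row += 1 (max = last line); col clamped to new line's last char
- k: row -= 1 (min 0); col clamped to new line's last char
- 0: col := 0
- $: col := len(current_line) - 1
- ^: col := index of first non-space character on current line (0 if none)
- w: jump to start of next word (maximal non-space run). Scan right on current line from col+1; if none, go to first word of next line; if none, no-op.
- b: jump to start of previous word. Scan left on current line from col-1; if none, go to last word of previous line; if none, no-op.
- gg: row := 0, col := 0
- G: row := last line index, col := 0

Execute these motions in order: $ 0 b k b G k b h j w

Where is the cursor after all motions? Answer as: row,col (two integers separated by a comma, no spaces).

Answer: 3,11

Derivation:
After 1 ($): row=0 col=14 char='o'
After 2 (0): row=0 col=0 char='d'
After 3 (b): row=0 col=0 char='d'
After 4 (k): row=0 col=0 char='d'
After 5 (b): row=0 col=0 char='d'
After 6 (G): row=4 col=0 char='_'
After 7 (k): row=3 col=0 char='g'
After 8 (b): row=2 col=8 char='r'
After 9 (h): row=2 col=7 char='_'
After 10 (j): row=3 col=7 char='o'
After 11 (w): row=3 col=11 char='r'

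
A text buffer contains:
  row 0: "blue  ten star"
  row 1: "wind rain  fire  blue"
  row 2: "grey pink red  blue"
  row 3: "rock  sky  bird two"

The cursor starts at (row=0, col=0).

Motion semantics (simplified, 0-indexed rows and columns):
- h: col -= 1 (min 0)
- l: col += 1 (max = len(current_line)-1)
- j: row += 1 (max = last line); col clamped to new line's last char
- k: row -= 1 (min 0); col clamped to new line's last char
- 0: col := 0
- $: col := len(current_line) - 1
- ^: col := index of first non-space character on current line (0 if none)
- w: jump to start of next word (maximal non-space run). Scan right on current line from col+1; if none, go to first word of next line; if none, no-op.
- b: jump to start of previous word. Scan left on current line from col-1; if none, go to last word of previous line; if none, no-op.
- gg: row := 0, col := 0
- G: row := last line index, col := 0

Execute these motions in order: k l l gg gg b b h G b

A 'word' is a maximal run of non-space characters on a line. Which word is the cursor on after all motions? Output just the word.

Answer: blue

Derivation:
After 1 (k): row=0 col=0 char='b'
After 2 (l): row=0 col=1 char='l'
After 3 (l): row=0 col=2 char='u'
After 4 (gg): row=0 col=0 char='b'
After 5 (gg): row=0 col=0 char='b'
After 6 (b): row=0 col=0 char='b'
After 7 (b): row=0 col=0 char='b'
After 8 (h): row=0 col=0 char='b'
After 9 (G): row=3 col=0 char='r'
After 10 (b): row=2 col=15 char='b'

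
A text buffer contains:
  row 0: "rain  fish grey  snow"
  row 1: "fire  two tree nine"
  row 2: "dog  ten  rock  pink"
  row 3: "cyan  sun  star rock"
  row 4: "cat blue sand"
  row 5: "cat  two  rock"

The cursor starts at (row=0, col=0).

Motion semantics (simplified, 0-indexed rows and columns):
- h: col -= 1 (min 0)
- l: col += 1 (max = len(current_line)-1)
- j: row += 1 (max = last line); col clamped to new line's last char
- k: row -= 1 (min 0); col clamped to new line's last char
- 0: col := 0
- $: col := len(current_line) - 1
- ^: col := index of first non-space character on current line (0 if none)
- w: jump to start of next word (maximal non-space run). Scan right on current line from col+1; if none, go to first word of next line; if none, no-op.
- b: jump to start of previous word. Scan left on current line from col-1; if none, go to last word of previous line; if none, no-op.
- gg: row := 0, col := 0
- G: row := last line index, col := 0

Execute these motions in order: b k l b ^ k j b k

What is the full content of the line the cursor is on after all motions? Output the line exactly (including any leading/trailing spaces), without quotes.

After 1 (b): row=0 col=0 char='r'
After 2 (k): row=0 col=0 char='r'
After 3 (l): row=0 col=1 char='a'
After 4 (b): row=0 col=0 char='r'
After 5 (^): row=0 col=0 char='r'
After 6 (k): row=0 col=0 char='r'
After 7 (j): row=1 col=0 char='f'
After 8 (b): row=0 col=17 char='s'
After 9 (k): row=0 col=17 char='s'

Answer: rain  fish grey  snow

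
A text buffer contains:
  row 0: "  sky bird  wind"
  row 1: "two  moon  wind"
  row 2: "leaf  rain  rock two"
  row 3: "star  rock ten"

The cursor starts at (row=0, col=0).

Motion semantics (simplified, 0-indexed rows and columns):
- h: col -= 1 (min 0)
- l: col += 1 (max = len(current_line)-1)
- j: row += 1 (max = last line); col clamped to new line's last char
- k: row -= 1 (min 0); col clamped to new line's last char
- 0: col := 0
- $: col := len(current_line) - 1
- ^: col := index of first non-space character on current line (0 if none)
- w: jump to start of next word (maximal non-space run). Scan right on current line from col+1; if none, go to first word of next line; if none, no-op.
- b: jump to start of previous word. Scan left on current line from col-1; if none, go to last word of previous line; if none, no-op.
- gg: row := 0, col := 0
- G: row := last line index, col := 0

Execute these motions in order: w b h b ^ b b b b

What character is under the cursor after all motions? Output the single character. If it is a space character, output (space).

After 1 (w): row=0 col=2 char='s'
After 2 (b): row=0 col=2 char='s'
After 3 (h): row=0 col=1 char='_'
After 4 (b): row=0 col=1 char='_'
After 5 (^): row=0 col=2 char='s'
After 6 (b): row=0 col=2 char='s'
After 7 (b): row=0 col=2 char='s'
After 8 (b): row=0 col=2 char='s'
After 9 (b): row=0 col=2 char='s'

Answer: s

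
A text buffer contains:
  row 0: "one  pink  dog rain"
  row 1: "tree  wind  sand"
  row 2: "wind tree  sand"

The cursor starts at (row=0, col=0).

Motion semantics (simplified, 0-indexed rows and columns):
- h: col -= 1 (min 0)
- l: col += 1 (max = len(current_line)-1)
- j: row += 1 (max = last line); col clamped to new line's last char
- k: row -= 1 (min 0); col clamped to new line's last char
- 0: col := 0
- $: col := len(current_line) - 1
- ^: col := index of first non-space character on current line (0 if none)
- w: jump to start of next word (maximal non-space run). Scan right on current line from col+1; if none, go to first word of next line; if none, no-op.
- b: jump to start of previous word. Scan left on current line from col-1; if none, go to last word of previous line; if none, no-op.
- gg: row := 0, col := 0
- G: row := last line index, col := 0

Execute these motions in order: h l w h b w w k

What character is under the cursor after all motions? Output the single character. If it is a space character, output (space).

After 1 (h): row=0 col=0 char='o'
After 2 (l): row=0 col=1 char='n'
After 3 (w): row=0 col=5 char='p'
After 4 (h): row=0 col=4 char='_'
After 5 (b): row=0 col=0 char='o'
After 6 (w): row=0 col=5 char='p'
After 7 (w): row=0 col=11 char='d'
After 8 (k): row=0 col=11 char='d'

Answer: d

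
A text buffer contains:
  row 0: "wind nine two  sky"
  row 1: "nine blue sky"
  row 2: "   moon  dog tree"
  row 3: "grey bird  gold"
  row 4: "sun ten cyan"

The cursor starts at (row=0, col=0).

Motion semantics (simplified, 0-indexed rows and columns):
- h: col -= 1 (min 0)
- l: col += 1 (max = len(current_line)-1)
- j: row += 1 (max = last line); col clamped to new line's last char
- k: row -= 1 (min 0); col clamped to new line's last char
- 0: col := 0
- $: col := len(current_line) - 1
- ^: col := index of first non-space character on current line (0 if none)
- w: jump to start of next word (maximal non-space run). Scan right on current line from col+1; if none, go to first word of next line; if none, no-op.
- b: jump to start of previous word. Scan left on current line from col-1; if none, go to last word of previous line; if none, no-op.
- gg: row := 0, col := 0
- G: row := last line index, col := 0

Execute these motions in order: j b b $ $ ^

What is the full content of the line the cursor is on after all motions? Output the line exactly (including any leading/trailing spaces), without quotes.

After 1 (j): row=1 col=0 char='n'
After 2 (b): row=0 col=15 char='s'
After 3 (b): row=0 col=10 char='t'
After 4 ($): row=0 col=17 char='y'
After 5 ($): row=0 col=17 char='y'
After 6 (^): row=0 col=0 char='w'

Answer: wind nine two  sky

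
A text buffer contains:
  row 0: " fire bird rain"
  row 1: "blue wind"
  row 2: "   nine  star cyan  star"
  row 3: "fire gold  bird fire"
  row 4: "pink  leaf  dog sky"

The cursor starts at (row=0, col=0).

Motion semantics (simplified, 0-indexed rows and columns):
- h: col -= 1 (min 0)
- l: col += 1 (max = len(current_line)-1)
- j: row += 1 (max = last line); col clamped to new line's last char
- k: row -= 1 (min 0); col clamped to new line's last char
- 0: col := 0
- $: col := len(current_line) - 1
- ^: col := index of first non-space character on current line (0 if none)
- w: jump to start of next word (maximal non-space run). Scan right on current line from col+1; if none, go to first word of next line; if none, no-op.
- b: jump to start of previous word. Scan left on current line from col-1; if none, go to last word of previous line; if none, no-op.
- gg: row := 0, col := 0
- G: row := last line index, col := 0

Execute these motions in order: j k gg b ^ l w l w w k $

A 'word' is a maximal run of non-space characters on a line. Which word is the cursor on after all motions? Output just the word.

After 1 (j): row=1 col=0 char='b'
After 2 (k): row=0 col=0 char='_'
After 3 (gg): row=0 col=0 char='_'
After 4 (b): row=0 col=0 char='_'
After 5 (^): row=0 col=1 char='f'
After 6 (l): row=0 col=2 char='i'
After 7 (w): row=0 col=6 char='b'
After 8 (l): row=0 col=7 char='i'
After 9 (w): row=0 col=11 char='r'
After 10 (w): row=1 col=0 char='b'
After 11 (k): row=0 col=0 char='_'
After 12 ($): row=0 col=14 char='n'

Answer: rain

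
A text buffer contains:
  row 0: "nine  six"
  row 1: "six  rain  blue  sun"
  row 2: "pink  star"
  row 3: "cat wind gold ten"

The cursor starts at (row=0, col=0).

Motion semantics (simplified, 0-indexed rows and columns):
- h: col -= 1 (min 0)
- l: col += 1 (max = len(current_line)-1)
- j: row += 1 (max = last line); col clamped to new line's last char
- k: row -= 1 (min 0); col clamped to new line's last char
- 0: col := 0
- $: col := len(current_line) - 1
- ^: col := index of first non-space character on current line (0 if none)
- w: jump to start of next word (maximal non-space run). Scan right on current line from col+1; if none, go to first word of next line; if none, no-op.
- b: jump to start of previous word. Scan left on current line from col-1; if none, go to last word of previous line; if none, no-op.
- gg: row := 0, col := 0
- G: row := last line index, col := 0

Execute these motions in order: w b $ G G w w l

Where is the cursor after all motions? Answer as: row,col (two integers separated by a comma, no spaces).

Answer: 3,10

Derivation:
After 1 (w): row=0 col=6 char='s'
After 2 (b): row=0 col=0 char='n'
After 3 ($): row=0 col=8 char='x'
After 4 (G): row=3 col=0 char='c'
After 5 (G): row=3 col=0 char='c'
After 6 (w): row=3 col=4 char='w'
After 7 (w): row=3 col=9 char='g'
After 8 (l): row=3 col=10 char='o'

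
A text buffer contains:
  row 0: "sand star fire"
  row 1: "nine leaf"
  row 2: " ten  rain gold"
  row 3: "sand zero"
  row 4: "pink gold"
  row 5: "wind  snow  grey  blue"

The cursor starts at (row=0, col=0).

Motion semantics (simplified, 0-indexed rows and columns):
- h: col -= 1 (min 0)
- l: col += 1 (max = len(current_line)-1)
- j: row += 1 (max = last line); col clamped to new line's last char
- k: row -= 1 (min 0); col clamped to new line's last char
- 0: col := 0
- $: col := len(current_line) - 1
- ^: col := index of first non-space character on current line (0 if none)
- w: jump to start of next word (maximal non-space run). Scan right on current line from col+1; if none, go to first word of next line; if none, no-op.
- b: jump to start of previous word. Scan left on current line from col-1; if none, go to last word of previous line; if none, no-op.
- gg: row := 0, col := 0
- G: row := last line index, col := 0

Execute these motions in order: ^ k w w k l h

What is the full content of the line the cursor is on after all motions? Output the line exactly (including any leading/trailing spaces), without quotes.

Answer: sand star fire

Derivation:
After 1 (^): row=0 col=0 char='s'
After 2 (k): row=0 col=0 char='s'
After 3 (w): row=0 col=5 char='s'
After 4 (w): row=0 col=10 char='f'
After 5 (k): row=0 col=10 char='f'
After 6 (l): row=0 col=11 char='i'
After 7 (h): row=0 col=10 char='f'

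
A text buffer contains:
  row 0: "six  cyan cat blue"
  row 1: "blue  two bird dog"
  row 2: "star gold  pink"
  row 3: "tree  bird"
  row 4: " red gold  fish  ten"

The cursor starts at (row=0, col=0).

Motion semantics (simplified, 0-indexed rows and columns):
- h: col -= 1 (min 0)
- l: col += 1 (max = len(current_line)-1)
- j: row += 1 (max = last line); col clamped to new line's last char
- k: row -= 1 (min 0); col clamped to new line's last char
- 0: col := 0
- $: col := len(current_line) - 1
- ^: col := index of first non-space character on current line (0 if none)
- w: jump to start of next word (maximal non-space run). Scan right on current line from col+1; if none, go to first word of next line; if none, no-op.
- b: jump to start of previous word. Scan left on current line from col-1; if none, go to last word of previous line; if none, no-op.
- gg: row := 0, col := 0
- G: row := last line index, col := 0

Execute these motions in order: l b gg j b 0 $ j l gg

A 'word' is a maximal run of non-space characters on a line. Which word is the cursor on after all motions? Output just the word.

After 1 (l): row=0 col=1 char='i'
After 2 (b): row=0 col=0 char='s'
After 3 (gg): row=0 col=0 char='s'
After 4 (j): row=1 col=0 char='b'
After 5 (b): row=0 col=14 char='b'
After 6 (0): row=0 col=0 char='s'
After 7 ($): row=0 col=17 char='e'
After 8 (j): row=1 col=17 char='g'
After 9 (l): row=1 col=17 char='g'
After 10 (gg): row=0 col=0 char='s'

Answer: six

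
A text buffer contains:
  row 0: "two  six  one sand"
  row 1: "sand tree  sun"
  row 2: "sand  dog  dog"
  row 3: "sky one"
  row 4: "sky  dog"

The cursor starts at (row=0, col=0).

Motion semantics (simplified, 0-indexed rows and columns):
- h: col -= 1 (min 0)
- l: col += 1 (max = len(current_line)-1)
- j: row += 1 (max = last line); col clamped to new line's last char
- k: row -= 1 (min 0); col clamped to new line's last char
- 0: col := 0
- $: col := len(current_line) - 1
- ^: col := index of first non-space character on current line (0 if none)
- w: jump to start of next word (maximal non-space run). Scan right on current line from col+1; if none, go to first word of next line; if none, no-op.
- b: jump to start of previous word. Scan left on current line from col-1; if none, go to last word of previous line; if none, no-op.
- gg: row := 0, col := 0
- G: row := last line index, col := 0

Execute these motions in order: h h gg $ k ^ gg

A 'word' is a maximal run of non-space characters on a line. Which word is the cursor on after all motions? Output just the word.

Answer: two

Derivation:
After 1 (h): row=0 col=0 char='t'
After 2 (h): row=0 col=0 char='t'
After 3 (gg): row=0 col=0 char='t'
After 4 ($): row=0 col=17 char='d'
After 5 (k): row=0 col=17 char='d'
After 6 (^): row=0 col=0 char='t'
After 7 (gg): row=0 col=0 char='t'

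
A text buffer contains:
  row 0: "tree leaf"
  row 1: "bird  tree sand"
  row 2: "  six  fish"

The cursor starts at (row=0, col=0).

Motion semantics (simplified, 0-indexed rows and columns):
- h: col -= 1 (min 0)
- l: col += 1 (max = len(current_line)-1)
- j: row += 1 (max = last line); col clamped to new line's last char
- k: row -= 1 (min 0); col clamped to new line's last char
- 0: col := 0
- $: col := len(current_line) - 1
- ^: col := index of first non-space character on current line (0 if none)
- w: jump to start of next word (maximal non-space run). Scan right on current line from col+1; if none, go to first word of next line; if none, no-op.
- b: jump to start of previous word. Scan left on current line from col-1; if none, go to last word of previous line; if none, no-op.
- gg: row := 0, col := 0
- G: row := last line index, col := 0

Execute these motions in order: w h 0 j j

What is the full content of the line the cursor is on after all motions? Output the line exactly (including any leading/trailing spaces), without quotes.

After 1 (w): row=0 col=5 char='l'
After 2 (h): row=0 col=4 char='_'
After 3 (0): row=0 col=0 char='t'
After 4 (j): row=1 col=0 char='b'
After 5 (j): row=2 col=0 char='_'

Answer:   six  fish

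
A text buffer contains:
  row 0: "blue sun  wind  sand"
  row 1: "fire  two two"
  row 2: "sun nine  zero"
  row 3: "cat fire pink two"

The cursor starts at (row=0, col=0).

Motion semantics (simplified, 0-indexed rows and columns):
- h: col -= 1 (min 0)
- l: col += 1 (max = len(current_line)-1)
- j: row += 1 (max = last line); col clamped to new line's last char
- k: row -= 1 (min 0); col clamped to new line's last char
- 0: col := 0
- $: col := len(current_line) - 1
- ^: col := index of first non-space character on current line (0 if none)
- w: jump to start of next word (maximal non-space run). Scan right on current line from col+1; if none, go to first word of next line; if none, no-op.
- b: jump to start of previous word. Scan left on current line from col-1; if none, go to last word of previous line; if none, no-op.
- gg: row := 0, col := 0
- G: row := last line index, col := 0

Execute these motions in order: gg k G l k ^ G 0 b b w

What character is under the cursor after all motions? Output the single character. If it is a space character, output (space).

Answer: z

Derivation:
After 1 (gg): row=0 col=0 char='b'
After 2 (k): row=0 col=0 char='b'
After 3 (G): row=3 col=0 char='c'
After 4 (l): row=3 col=1 char='a'
After 5 (k): row=2 col=1 char='u'
After 6 (^): row=2 col=0 char='s'
After 7 (G): row=3 col=0 char='c'
After 8 (0): row=3 col=0 char='c'
After 9 (b): row=2 col=10 char='z'
After 10 (b): row=2 col=4 char='n'
After 11 (w): row=2 col=10 char='z'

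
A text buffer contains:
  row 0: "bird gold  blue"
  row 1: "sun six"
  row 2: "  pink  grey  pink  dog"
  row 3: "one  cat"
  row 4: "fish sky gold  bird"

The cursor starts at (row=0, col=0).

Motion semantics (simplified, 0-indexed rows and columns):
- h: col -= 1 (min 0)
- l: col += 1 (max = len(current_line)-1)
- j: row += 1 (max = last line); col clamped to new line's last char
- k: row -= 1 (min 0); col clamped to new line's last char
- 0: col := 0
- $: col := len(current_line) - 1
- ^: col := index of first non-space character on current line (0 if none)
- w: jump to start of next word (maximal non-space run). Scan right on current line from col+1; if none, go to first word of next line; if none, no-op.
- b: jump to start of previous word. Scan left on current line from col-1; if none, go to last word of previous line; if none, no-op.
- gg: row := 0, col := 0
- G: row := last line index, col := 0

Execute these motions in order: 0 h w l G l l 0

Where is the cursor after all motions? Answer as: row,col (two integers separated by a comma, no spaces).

Answer: 4,0

Derivation:
After 1 (0): row=0 col=0 char='b'
After 2 (h): row=0 col=0 char='b'
After 3 (w): row=0 col=5 char='g'
After 4 (l): row=0 col=6 char='o'
After 5 (G): row=4 col=0 char='f'
After 6 (l): row=4 col=1 char='i'
After 7 (l): row=4 col=2 char='s'
After 8 (0): row=4 col=0 char='f'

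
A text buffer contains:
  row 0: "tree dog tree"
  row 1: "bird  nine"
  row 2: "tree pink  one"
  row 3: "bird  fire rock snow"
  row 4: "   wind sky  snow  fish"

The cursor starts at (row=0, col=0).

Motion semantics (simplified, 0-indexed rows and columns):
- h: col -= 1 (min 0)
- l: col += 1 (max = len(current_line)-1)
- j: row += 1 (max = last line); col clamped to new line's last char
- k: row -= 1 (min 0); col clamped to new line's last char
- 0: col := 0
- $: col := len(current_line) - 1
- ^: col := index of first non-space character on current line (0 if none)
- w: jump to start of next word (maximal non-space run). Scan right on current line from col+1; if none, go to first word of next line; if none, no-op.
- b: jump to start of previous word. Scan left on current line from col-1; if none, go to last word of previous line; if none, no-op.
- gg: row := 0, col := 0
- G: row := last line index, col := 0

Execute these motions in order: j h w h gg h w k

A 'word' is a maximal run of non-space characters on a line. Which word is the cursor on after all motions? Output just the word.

Answer: dog

Derivation:
After 1 (j): row=1 col=0 char='b'
After 2 (h): row=1 col=0 char='b'
After 3 (w): row=1 col=6 char='n'
After 4 (h): row=1 col=5 char='_'
After 5 (gg): row=0 col=0 char='t'
After 6 (h): row=0 col=0 char='t'
After 7 (w): row=0 col=5 char='d'
After 8 (k): row=0 col=5 char='d'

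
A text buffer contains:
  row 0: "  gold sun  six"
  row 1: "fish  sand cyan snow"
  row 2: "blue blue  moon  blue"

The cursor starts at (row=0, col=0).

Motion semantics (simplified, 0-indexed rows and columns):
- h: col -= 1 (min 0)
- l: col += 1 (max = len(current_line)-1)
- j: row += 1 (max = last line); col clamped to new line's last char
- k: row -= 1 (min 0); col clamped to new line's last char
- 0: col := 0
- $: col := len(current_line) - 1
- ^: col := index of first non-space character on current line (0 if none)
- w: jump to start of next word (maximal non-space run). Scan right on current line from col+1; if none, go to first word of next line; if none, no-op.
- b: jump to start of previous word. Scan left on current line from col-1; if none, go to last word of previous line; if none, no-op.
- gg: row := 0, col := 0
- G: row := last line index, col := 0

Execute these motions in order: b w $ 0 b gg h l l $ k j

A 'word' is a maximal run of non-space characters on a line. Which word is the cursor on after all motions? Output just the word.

After 1 (b): row=0 col=0 char='_'
After 2 (w): row=0 col=2 char='g'
After 3 ($): row=0 col=14 char='x'
After 4 (0): row=0 col=0 char='_'
After 5 (b): row=0 col=0 char='_'
After 6 (gg): row=0 col=0 char='_'
After 7 (h): row=0 col=0 char='_'
After 8 (l): row=0 col=1 char='_'
After 9 (l): row=0 col=2 char='g'
After 10 ($): row=0 col=14 char='x'
After 11 (k): row=0 col=14 char='x'
After 12 (j): row=1 col=14 char='n'

Answer: cyan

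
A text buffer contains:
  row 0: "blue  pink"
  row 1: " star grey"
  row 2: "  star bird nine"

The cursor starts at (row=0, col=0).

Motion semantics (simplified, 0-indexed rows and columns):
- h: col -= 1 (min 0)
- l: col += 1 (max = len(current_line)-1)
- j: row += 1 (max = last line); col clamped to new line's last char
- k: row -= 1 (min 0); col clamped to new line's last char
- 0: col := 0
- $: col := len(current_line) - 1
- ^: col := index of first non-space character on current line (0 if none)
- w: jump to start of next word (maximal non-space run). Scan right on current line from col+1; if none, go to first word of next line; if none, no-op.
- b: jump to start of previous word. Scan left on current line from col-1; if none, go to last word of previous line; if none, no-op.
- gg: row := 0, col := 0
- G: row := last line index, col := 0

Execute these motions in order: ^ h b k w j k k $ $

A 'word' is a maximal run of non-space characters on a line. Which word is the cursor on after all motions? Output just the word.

Answer: pink

Derivation:
After 1 (^): row=0 col=0 char='b'
After 2 (h): row=0 col=0 char='b'
After 3 (b): row=0 col=0 char='b'
After 4 (k): row=0 col=0 char='b'
After 5 (w): row=0 col=6 char='p'
After 6 (j): row=1 col=6 char='g'
After 7 (k): row=0 col=6 char='p'
After 8 (k): row=0 col=6 char='p'
After 9 ($): row=0 col=9 char='k'
After 10 ($): row=0 col=9 char='k'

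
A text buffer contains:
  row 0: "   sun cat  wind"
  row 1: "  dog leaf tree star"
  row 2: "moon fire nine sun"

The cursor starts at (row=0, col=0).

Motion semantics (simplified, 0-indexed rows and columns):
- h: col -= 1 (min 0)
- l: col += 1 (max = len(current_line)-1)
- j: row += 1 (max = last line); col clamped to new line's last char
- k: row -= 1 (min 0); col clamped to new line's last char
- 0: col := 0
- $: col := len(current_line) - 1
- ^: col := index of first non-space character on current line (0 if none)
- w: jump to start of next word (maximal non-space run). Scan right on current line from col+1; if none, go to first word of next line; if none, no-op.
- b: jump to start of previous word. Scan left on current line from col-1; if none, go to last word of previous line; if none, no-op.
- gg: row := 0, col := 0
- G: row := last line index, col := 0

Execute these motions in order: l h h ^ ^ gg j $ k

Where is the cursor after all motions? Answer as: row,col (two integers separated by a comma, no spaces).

Answer: 0,15

Derivation:
After 1 (l): row=0 col=1 char='_'
After 2 (h): row=0 col=0 char='_'
After 3 (h): row=0 col=0 char='_'
After 4 (^): row=0 col=3 char='s'
After 5 (^): row=0 col=3 char='s'
After 6 (gg): row=0 col=0 char='_'
After 7 (j): row=1 col=0 char='_'
After 8 ($): row=1 col=19 char='r'
After 9 (k): row=0 col=15 char='d'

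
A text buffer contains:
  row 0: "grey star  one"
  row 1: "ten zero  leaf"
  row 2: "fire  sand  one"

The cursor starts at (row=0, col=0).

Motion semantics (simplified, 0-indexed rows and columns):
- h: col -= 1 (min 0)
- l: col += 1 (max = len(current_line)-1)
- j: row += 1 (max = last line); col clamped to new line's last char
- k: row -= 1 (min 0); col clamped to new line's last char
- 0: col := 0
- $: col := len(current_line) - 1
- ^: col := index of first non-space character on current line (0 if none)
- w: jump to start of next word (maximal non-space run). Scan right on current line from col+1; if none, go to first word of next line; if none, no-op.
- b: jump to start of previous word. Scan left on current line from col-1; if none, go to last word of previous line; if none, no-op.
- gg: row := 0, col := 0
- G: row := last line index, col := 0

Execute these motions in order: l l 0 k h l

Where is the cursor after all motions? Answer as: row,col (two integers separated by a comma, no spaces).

Answer: 0,1

Derivation:
After 1 (l): row=0 col=1 char='r'
After 2 (l): row=0 col=2 char='e'
After 3 (0): row=0 col=0 char='g'
After 4 (k): row=0 col=0 char='g'
After 5 (h): row=0 col=0 char='g'
After 6 (l): row=0 col=1 char='r'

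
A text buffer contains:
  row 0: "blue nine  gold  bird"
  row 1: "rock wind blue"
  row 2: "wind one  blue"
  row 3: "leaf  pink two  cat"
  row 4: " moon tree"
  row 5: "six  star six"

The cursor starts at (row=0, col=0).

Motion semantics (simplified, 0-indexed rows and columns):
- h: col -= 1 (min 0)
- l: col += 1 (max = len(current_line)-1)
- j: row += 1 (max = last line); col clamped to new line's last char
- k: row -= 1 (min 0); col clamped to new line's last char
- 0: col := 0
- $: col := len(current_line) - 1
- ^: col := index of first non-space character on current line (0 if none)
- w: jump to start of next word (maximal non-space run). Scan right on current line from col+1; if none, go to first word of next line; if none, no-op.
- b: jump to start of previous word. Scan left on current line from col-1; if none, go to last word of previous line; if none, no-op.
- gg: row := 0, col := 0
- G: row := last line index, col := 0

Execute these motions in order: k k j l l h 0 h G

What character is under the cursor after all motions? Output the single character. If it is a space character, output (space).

After 1 (k): row=0 col=0 char='b'
After 2 (k): row=0 col=0 char='b'
After 3 (j): row=1 col=0 char='r'
After 4 (l): row=1 col=1 char='o'
After 5 (l): row=1 col=2 char='c'
After 6 (h): row=1 col=1 char='o'
After 7 (0): row=1 col=0 char='r'
After 8 (h): row=1 col=0 char='r'
After 9 (G): row=5 col=0 char='s'

Answer: s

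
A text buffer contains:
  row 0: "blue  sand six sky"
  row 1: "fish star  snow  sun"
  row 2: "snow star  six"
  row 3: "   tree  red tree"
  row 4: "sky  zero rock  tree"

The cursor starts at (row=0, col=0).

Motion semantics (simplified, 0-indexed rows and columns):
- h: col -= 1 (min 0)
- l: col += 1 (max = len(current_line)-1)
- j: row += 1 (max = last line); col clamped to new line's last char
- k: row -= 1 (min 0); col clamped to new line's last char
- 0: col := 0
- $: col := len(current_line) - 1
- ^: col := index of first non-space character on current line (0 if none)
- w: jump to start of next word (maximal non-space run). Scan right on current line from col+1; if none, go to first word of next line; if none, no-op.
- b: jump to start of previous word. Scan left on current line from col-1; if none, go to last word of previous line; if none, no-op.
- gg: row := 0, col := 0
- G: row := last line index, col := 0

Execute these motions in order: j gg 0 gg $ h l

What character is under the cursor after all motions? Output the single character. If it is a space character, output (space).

After 1 (j): row=1 col=0 char='f'
After 2 (gg): row=0 col=0 char='b'
After 3 (0): row=0 col=0 char='b'
After 4 (gg): row=0 col=0 char='b'
After 5 ($): row=0 col=17 char='y'
After 6 (h): row=0 col=16 char='k'
After 7 (l): row=0 col=17 char='y'

Answer: y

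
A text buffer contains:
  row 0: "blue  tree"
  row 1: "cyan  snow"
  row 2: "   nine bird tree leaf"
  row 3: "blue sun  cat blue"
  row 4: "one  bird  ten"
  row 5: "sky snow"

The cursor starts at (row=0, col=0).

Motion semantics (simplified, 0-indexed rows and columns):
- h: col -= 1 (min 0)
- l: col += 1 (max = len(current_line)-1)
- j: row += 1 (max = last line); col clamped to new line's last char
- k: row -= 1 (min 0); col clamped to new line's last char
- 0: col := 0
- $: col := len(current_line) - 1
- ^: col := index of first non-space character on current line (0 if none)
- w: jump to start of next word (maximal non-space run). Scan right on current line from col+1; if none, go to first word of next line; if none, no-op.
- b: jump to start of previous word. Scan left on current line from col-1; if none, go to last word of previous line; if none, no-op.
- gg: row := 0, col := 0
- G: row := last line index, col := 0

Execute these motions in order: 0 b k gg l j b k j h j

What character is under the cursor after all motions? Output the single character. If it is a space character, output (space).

After 1 (0): row=0 col=0 char='b'
After 2 (b): row=0 col=0 char='b'
After 3 (k): row=0 col=0 char='b'
After 4 (gg): row=0 col=0 char='b'
After 5 (l): row=0 col=1 char='l'
After 6 (j): row=1 col=1 char='y'
After 7 (b): row=1 col=0 char='c'
After 8 (k): row=0 col=0 char='b'
After 9 (j): row=1 col=0 char='c'
After 10 (h): row=1 col=0 char='c'
After 11 (j): row=2 col=0 char='_'

Answer: (space)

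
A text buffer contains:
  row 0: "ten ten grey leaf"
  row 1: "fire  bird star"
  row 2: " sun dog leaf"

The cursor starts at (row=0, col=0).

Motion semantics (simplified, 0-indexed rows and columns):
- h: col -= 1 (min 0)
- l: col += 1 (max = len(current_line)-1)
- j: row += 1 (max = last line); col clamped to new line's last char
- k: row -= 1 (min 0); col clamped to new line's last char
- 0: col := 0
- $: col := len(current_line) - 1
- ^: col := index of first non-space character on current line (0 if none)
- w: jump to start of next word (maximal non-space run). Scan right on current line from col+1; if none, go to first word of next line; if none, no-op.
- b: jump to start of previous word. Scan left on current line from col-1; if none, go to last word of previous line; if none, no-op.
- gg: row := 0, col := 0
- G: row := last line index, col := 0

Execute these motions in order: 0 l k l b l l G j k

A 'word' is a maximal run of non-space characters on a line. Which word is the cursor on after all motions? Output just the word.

Answer: fire

Derivation:
After 1 (0): row=0 col=0 char='t'
After 2 (l): row=0 col=1 char='e'
After 3 (k): row=0 col=1 char='e'
After 4 (l): row=0 col=2 char='n'
After 5 (b): row=0 col=0 char='t'
After 6 (l): row=0 col=1 char='e'
After 7 (l): row=0 col=2 char='n'
After 8 (G): row=2 col=0 char='_'
After 9 (j): row=2 col=0 char='_'
After 10 (k): row=1 col=0 char='f'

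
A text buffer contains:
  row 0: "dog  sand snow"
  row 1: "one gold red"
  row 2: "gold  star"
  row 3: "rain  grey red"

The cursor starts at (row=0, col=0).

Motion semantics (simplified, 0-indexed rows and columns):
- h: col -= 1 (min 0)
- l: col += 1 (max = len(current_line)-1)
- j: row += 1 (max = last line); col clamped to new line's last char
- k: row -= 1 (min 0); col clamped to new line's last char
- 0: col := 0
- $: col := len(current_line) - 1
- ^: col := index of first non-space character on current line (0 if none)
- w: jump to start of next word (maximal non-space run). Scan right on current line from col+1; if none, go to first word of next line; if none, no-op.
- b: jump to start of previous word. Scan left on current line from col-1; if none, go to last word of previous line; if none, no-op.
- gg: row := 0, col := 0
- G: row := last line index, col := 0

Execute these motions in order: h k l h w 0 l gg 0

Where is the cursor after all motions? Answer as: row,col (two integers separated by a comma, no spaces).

After 1 (h): row=0 col=0 char='d'
After 2 (k): row=0 col=0 char='d'
After 3 (l): row=0 col=1 char='o'
After 4 (h): row=0 col=0 char='d'
After 5 (w): row=0 col=5 char='s'
After 6 (0): row=0 col=0 char='d'
After 7 (l): row=0 col=1 char='o'
After 8 (gg): row=0 col=0 char='d'
After 9 (0): row=0 col=0 char='d'

Answer: 0,0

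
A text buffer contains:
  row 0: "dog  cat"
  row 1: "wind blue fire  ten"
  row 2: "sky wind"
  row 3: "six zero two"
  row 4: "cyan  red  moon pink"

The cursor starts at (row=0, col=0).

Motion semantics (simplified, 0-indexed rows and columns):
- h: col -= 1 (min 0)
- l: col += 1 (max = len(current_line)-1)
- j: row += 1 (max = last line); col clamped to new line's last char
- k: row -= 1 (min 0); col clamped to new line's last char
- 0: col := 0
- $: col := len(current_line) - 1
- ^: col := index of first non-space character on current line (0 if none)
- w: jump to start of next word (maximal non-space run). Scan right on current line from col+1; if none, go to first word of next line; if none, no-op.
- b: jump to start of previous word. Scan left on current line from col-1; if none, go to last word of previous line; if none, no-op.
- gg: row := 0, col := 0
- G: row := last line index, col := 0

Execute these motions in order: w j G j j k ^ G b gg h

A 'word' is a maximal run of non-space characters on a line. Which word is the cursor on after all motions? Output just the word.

After 1 (w): row=0 col=5 char='c'
After 2 (j): row=1 col=5 char='b'
After 3 (G): row=4 col=0 char='c'
After 4 (j): row=4 col=0 char='c'
After 5 (j): row=4 col=0 char='c'
After 6 (k): row=3 col=0 char='s'
After 7 (^): row=3 col=0 char='s'
After 8 (G): row=4 col=0 char='c'
After 9 (b): row=3 col=9 char='t'
After 10 (gg): row=0 col=0 char='d'
After 11 (h): row=0 col=0 char='d'

Answer: dog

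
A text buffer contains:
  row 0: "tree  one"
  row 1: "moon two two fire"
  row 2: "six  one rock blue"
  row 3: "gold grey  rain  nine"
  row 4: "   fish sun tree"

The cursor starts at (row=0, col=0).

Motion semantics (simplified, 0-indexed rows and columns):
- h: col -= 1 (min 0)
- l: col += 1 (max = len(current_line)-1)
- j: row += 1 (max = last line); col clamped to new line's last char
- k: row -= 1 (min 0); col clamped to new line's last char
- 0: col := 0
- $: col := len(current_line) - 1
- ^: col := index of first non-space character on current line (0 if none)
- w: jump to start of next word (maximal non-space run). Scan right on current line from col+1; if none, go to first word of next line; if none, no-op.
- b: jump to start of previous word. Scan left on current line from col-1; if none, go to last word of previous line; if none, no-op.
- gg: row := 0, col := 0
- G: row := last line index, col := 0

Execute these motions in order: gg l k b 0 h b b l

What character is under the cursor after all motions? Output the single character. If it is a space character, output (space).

Answer: r

Derivation:
After 1 (gg): row=0 col=0 char='t'
After 2 (l): row=0 col=1 char='r'
After 3 (k): row=0 col=1 char='r'
After 4 (b): row=0 col=0 char='t'
After 5 (0): row=0 col=0 char='t'
After 6 (h): row=0 col=0 char='t'
After 7 (b): row=0 col=0 char='t'
After 8 (b): row=0 col=0 char='t'
After 9 (l): row=0 col=1 char='r'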